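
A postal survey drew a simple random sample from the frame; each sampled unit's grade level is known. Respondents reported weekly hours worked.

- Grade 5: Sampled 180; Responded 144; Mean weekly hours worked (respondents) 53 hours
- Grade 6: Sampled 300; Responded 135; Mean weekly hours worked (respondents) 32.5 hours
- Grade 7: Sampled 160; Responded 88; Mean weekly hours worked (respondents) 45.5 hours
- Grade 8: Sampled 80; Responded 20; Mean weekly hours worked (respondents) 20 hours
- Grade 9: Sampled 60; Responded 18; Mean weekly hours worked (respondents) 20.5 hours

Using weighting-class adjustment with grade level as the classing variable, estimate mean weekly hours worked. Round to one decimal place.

37.7

Response rates by class: Grade 5 144/180 = 80%, Grade 6 135/300 = 45%, Grade 7 88/160 = 55%, Grade 8 20/80 = 25%, Grade 9 18/60 = 30%.
Inverse-response-rate weighting restores each class to its sampled count, so class totals weight by n_sampled:
  Grade 5: 180 × 53 = 9540
  Grade 6: 300 × 32.5 = 9750
  Grade 7: 160 × 45.5 = 7280
  Grade 8: 80 × 20 = 1600
  Grade 9: 60 × 20.5 = 1230
Adjusted estimate = 29,400 / 780 = 37.6923 → 37.7.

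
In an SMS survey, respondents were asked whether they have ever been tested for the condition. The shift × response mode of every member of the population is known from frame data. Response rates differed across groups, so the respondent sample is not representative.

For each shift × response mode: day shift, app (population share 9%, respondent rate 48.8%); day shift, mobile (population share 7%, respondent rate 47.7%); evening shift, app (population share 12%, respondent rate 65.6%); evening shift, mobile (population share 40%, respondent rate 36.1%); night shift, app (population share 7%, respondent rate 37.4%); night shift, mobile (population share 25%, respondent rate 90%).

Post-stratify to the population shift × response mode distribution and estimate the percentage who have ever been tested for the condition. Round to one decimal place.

55.2%

Each cell contributes population-share × respondent value:
  day shift, app: 0.09 × 48.8 = 4.392
  day shift, mobile: 0.07 × 47.7 = 3.339
  evening shift, app: 0.12 × 65.6 = 7.872
  evening shift, mobile: 0.4 × 36.1 = 14.44
  night shift, app: 0.07 × 37.4 = 2.618
  night shift, mobile: 0.25 × 90 = 22.5
Post-stratified estimate = 55.161 → 55.2%.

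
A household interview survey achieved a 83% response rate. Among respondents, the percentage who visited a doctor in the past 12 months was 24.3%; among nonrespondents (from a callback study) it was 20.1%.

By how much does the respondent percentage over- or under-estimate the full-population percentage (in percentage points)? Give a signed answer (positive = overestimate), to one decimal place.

Nonresponse fraction = 1 − 0.83 = 0.17.
Bias = (nonresponse fraction) × (respondent percentage − nonrespondent percentage)
     = 0.17 × (24.3 − 20.1) = 0.17 × 4.2 = 0.714.

+0.7 percentage points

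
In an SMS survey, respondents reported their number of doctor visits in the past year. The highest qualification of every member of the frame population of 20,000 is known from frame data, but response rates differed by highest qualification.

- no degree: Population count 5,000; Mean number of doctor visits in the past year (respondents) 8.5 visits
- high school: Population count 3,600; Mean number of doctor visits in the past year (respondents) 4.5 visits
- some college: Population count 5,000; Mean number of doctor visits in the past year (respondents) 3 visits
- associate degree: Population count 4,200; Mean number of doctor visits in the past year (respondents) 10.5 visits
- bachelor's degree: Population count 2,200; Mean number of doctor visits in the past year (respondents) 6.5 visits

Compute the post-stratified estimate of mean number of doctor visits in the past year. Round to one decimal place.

6.6

Each cell contributes population-share × respondent value:
  no degree: (5,000/20,000) × 8.5 = 2.125
  high school: (3,600/20,000) × 4.5 = 0.81
  some college: (5,000/20,000) × 3 = 0.75
  associate degree: (4,200/20,000) × 10.5 = 2.205
  bachelor's degree: (2,200/20,000) × 6.5 = 0.715
Post-stratified estimate = 6.605 → 6.6.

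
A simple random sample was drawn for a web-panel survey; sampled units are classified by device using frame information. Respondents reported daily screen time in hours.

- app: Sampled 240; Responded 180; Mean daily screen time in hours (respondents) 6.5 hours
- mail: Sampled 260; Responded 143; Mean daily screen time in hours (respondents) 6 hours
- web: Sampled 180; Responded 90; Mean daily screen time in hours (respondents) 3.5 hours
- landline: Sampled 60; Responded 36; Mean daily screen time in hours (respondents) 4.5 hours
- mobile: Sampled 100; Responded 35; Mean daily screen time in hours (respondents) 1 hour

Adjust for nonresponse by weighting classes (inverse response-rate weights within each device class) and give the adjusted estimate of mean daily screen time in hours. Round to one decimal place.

4.9

Class response rates: app 180/240 = 75%, mail 143/260 = 55%, web 90/180 = 50%, landline 36/60 = 60%, mobile 35/100 = 35%.
Each respondent's weight = sampled/responded in their class; summing within a class gives n_sampled, so:
  app: 240 × 6.5 = 1560
  mail: 260 × 6 = 1560
  web: 180 × 3.5 = 630
  landline: 60 × 4.5 = 270
  mobile: 100 × 1 = 100
Adjusted estimate = 4120 / 840 = 4.90476 → 4.9.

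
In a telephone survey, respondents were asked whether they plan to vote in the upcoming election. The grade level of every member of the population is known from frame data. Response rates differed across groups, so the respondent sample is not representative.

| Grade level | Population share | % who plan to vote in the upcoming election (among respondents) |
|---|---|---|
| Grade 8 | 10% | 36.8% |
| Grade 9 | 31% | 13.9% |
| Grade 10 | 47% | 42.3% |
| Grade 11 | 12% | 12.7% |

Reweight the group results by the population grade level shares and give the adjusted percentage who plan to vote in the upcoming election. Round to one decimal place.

Post-stratification weights by population share, not respondent share:
  Grade 8: 0.1 × 36.8 = 3.68
  Grade 9: 0.31 × 13.9 = 4.309
  Grade 10: 0.47 × 42.3 = 19.881
  Grade 11: 0.12 × 12.7 = 1.524
Post-stratified estimate = 29.394 → 29.4%.

29.4%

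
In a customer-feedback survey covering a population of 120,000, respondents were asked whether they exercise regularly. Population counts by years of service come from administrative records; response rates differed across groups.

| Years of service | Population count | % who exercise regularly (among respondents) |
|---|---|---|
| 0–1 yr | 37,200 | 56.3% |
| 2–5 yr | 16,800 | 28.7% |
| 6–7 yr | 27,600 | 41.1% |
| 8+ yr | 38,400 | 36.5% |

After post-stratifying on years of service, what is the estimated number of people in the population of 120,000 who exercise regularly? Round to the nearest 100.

51,100

Apply each group's respondent rate to its population count:
  0–1 yr: 37,200 × 56.3% = 20943.6
  2–5 yr: 16,800 × 28.7% = 4821.6
  6–7 yr: 27,600 × 41.1% = 11343.6
  8+ yr: 38,400 × 36.5% = 14,016
Estimated total = 51124.8 → 51,100.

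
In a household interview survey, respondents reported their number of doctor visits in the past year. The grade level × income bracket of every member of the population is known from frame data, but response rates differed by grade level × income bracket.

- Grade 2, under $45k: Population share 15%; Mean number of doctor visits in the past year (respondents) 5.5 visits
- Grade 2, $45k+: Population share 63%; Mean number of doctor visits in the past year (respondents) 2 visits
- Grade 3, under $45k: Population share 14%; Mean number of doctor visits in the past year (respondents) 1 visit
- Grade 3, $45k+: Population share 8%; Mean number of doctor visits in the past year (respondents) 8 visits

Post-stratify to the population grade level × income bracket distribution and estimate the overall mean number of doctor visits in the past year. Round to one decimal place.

2.9

Weight each group's respondent value by its population share:
  Grade 2, under $45k: 0.15 × 5.5 = 0.825
  Grade 2, $45k+: 0.63 × 2 = 1.26
  Grade 3, under $45k: 0.14 × 1 = 0.14
  Grade 3, $45k+: 0.08 × 8 = 0.64
Post-stratified estimate = 2.865 → 2.9.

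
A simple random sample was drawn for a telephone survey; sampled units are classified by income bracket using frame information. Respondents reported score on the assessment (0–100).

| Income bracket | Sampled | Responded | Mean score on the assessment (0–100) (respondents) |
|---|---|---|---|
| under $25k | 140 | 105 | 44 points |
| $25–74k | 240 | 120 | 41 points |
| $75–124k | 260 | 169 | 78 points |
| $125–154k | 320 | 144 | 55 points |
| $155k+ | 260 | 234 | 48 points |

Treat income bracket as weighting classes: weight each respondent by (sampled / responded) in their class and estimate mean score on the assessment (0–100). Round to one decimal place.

54.4

Response rates by class: under $25k 105/140 = 75%, $25–74k 120/240 = 50%, $75–124k 169/260 = 65%, $125–154k 144/320 = 45%, $155k+ 234/260 = 90%.
Each respondent's weight = sampled/responded in their class; summing within a class gives n_sampled, so:
  under $25k: 140 × 44 = 6160
  $25–74k: 240 × 41 = 9840
  $75–124k: 260 × 78 = 20,280
  $125–154k: 320 × 55 = 17,600
  $155k+: 260 × 48 = 12,480
Adjusted estimate = 66,360 / 1,220 = 54.3934 → 54.4.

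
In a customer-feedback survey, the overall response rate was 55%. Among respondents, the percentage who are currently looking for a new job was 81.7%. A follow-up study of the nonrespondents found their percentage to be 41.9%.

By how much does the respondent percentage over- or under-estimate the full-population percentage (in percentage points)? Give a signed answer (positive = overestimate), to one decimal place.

Nonresponse fraction = 1 − 0.55 = 0.45.
Bias = (nonresponse fraction) × (respondent percentage − nonrespondent percentage)
     = 0.45 × (81.7 − 41.9) = 0.45 × 39.8 = 17.91.

+17.9 percentage points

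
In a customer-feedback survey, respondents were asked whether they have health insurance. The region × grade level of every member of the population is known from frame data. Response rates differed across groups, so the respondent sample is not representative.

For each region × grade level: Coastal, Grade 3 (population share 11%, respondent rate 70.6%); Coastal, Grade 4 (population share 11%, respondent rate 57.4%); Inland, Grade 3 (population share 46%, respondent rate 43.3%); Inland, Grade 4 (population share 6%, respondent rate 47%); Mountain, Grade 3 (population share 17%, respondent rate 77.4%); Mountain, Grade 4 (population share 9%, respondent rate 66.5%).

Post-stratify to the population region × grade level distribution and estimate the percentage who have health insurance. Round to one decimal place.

56.0%

Each cell contributes population-share × respondent value:
  Coastal, Grade 3: 0.11 × 70.6 = 7.766
  Coastal, Grade 4: 0.11 × 57.4 = 6.314
  Inland, Grade 3: 0.46 × 43.3 = 19.918
  Inland, Grade 4: 0.06 × 47 = 2.82
  Mountain, Grade 3: 0.17 × 77.4 = 13.158
  Mountain, Grade 4: 0.09 × 66.5 = 5.985
Post-stratified estimate = 55.961 → 56.0%.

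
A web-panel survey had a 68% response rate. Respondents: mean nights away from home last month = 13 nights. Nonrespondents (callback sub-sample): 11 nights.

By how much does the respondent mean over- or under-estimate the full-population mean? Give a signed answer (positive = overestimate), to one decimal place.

Nonresponse fraction = 1 − 0.68 = 0.32.
Bias = (nonresponse fraction) × (respondent mean − nonrespondent mean)
     = 0.32 × (13 − 11) = 0.32 × 2 = 0.64.

+0.6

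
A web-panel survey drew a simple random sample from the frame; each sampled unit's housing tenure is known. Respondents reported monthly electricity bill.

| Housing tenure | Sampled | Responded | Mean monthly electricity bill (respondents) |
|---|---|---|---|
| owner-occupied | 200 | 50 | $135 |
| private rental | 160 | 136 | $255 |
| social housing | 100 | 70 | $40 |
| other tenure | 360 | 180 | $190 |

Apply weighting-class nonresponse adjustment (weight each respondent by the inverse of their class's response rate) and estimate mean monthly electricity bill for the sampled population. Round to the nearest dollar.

Response rates by class: owner-occupied 50/200 = 25%, private rental 136/160 = 85%, social housing 70/100 = 70%, other tenure 180/360 = 50%.
Weighting each respondent by the inverse class response rate inflates each class back to its sampled size, so the class weight is n_sampled:
  owner-occupied: 200 × 135 = 27,000
  private rental: 160 × 255 = 40,800
  social housing: 100 × 40 = 4000
  other tenure: 360 × 190 = 68,400
Adjusted estimate = 140,200 / 820 = 170.976 → $171.

$171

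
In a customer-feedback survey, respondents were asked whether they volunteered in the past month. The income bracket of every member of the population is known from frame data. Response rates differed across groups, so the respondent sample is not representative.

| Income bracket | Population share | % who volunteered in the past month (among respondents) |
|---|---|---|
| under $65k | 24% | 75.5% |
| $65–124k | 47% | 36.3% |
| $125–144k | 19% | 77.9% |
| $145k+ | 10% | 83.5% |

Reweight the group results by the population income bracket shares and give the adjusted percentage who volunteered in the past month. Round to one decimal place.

58.3%

Post-stratification weights by population share, not respondent share:
  under $65k: 0.24 × 75.5 = 18.12
  $65–124k: 0.47 × 36.3 = 17.061
  $125–144k: 0.19 × 77.9 = 14.801
  $145k+: 0.1 × 83.5 = 8.35
Post-stratified estimate = 58.332 → 58.3%.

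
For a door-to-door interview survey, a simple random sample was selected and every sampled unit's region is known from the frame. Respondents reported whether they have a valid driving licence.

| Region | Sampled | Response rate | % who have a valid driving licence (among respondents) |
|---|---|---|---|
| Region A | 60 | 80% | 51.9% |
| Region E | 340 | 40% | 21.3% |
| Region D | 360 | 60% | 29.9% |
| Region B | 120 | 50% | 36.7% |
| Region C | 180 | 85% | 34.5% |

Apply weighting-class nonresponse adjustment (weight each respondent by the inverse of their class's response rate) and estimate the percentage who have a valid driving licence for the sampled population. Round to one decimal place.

Each respondent's weight = sampled/responded in their class; summing within a class gives n_sampled, so:
  Region A: 60 × 51.9 = 3114
  Region E: 340 × 21.3 = 7242
  Region D: 360 × 29.9 = 10,764
  Region B: 120 × 36.7 = 4404
  Region C: 180 × 34.5 = 6210
Adjusted estimate = 31,734 / 1,060 = 29.9377 → 29.9%.

29.9%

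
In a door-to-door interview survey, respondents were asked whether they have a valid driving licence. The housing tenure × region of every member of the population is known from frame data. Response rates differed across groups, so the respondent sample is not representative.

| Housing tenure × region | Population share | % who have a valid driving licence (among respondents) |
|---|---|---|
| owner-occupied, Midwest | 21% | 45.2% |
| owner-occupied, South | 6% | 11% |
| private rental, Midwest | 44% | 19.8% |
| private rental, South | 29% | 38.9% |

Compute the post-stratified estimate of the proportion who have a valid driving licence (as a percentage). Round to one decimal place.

30.1%

Post-stratification weights by population share, not respondent share:
  owner-occupied, Midwest: 0.21 × 45.2 = 9.492
  owner-occupied, South: 0.06 × 11 = 0.66
  private rental, Midwest: 0.44 × 19.8 = 8.712
  private rental, South: 0.29 × 38.9 = 11.281
Post-stratified estimate = 30.145 → 30.1%.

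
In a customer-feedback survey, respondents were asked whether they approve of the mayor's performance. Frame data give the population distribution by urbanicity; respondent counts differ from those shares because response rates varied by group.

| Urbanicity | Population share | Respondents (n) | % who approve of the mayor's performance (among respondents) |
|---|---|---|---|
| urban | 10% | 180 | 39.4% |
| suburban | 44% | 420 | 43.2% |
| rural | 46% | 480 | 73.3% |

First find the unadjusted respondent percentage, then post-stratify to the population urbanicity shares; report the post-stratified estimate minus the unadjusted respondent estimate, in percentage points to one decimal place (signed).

Without adjustment, the pooled respondent share is:
  (180/1080)×39.4 + (420/1080)×43.2 + (480/1080)×73.3 = 55.9444%
Post-stratified estimate weights by population shares:
  0.1×39.4 + 0.44×43.2 + 0.46×73.3 = 56.666%
Difference = 56.666 − 55.9444 = 0.7216 pp.

+0.7 percentage points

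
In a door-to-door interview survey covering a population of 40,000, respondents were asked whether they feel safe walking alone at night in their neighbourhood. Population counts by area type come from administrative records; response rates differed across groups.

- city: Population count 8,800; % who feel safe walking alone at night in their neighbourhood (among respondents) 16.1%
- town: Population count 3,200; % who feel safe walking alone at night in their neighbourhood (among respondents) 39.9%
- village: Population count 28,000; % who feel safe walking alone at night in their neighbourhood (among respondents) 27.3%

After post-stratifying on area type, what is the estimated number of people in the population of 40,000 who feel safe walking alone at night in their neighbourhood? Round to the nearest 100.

10,300

Apply each group's respondent rate to its population count:
  city: 8,800 × 16.1% = 1416.8
  town: 3,200 × 39.9% = 1276.8
  village: 28,000 × 27.3% = 7644
Estimated total = 10337.6 → 10,300.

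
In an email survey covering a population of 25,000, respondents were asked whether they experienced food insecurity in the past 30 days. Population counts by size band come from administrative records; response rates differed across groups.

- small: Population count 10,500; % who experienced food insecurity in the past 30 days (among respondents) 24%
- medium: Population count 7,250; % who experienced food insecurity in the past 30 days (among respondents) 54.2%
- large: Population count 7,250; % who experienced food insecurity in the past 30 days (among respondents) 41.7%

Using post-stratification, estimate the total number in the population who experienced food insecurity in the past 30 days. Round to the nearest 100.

Estimated count per cell = population count × respondent percentage:
  small: 10,500 × 24% = 2520
  medium: 7,250 × 54.2% = 3929.5
  large: 7,250 × 41.7% = 3023.25
Estimated total = 9472.75 → 9,500.

9,500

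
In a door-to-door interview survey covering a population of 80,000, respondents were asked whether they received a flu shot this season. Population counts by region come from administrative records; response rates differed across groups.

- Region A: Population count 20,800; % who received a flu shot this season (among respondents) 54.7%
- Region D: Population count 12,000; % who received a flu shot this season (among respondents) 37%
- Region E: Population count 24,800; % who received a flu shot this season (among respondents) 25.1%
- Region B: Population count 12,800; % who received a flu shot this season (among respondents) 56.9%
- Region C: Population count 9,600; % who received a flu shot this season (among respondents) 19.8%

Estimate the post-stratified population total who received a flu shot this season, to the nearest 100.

31,200

Estimated count per cell = population count × respondent percentage:
  Region A: 20,800 × 54.7% = 11377.6
  Region D: 12,000 × 37% = 4440
  Region E: 24,800 × 25.1% = 6224.8
  Region B: 12,800 × 56.9% = 7283.2
  Region C: 9,600 × 19.8% = 1900.8
Estimated total = 31226.4 → 31,200.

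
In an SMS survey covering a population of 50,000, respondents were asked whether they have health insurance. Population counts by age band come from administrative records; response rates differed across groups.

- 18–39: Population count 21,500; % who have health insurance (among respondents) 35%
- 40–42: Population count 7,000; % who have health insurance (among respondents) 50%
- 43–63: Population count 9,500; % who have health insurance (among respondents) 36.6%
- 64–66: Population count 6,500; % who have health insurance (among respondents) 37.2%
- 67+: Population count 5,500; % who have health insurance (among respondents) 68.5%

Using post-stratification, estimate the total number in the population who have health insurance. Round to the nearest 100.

20,700

Apply each group's respondent rate to its population count:
  18–39: 21,500 × 35% = 7525
  40–42: 7,000 × 50% = 3500
  43–63: 9,500 × 36.6% = 3477
  64–66: 6,500 × 37.2% = 2418
  67+: 5,500 × 68.5% = 3767.5
Estimated total = 20687.5 → 20,700.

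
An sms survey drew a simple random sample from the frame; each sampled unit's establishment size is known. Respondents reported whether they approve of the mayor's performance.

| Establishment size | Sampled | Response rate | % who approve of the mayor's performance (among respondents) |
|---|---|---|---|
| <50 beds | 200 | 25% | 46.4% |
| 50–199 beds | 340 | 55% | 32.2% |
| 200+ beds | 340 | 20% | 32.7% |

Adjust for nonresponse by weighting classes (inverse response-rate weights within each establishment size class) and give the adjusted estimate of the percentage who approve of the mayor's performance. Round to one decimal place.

Weighting each respondent by the inverse class response rate inflates each class back to its sampled size, so the class weight is n_sampled:
  <50 beds: 200 × 46.4 = 9280
  50–199 beds: 340 × 32.2 = 10948
  200+ beds: 340 × 32.7 = 11118
Adjusted estimate = 31346 / 880 = 35.6205 → 35.6%.

35.6%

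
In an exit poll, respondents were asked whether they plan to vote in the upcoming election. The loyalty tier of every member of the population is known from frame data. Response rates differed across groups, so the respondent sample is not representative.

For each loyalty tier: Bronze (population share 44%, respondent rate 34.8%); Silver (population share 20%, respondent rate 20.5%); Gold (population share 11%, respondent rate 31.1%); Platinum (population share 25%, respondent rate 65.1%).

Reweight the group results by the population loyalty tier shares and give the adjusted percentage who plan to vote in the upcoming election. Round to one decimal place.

Reweight to the known loyalty tier distribution:
  Bronze: 0.44 × 34.8 = 15.312
  Silver: 0.2 × 20.5 = 4.1
  Gold: 0.11 × 31.1 = 3.421
  Platinum: 0.25 × 65.1 = 16.275
Post-stratified estimate = 39.108 → 39.1%.

39.1%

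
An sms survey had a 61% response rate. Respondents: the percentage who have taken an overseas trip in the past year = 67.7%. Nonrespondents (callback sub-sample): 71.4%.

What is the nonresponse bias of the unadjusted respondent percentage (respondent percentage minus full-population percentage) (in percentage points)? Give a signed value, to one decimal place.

Nonresponse fraction = 1 − 0.61 = 0.39.
Bias = (nonresponse fraction) × (respondent percentage − nonrespondent percentage)
     = 0.39 × (67.7 − 71.4) = 0.39 × -3.7 = -1.443.

-1.4 percentage points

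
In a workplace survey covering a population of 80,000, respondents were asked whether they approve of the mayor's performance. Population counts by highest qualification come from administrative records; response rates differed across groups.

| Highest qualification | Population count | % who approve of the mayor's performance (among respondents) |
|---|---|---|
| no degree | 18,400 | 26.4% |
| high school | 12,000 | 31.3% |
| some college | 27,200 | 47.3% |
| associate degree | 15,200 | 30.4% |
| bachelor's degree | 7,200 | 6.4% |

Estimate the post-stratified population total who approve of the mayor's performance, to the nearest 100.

26,600

Each cell contributes its population count × the respondent rate:
  no degree: 18,400 × 26.4% = 4857.6
  high school: 12,000 × 31.3% = 3756
  some college: 27,200 × 47.3% = 12865.6
  associate degree: 15,200 × 30.4% = 4620.8
  bachelor's degree: 7,200 × 6.4% = 460.8
Estimated total = 26560.8 → 26,600.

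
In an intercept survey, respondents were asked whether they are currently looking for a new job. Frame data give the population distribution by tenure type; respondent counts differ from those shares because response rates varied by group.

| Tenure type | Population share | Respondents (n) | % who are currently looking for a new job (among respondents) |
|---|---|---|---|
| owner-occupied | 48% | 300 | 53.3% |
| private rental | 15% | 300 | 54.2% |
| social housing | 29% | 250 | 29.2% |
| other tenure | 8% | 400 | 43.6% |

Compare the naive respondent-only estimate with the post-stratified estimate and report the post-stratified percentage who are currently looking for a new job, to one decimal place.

Without adjustment, the pooled respondent share is:
  (300/1250)×53.3 + (300/1250)×54.2 + (250/1250)×29.2 + (400/1250)×43.6 = 45.592%
Reweighting by population tenure type shares:
  0.48×53.3 + 0.15×54.2 + 0.29×29.2 + 0.08×43.6 = 45.67%

45.7%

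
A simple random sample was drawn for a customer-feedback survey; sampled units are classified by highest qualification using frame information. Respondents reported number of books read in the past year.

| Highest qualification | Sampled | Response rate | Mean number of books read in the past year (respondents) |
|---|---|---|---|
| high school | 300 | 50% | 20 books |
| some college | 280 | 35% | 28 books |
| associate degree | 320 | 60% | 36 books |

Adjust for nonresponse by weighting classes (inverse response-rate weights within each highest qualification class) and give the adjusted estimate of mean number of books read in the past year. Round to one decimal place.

Weighting each respondent by the inverse class response rate inflates each class back to its sampled size, so the class weight is n_sampled:
  high school: 300 × 20 = 6000
  some college: 280 × 28 = 7840
  associate degree: 320 × 36 = 11,520
Adjusted estimate = 25,360 / 900 = 28.1778 → 28.2.

28.2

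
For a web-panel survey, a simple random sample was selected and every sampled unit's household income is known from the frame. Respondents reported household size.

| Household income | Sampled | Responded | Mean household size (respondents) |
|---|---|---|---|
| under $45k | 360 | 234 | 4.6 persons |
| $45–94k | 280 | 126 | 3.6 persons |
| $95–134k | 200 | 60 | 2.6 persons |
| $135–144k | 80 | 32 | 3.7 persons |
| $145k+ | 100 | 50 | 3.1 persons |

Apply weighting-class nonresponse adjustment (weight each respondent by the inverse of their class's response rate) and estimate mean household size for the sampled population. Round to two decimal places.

Response rates by class: under $45k 234/360 = 65%, $45–94k 126/280 = 45%, $95–134k 60/200 = 30%, $135–144k 32/80 = 40%, $145k+ 50/100 = 50%.
With weight = n_sampled/n_responded per class, the weighted class total is n_sampled:
  under $45k: 360 × 4.6 = 1656
  $45–94k: 280 × 3.6 = 1008
  $95–134k: 200 × 2.6 = 520
  $135–144k: 80 × 3.7 = 296
  $145k+: 100 × 3.1 = 310
Adjusted estimate = 3790 / 1,020 = 3.71569 → 3.72.

3.72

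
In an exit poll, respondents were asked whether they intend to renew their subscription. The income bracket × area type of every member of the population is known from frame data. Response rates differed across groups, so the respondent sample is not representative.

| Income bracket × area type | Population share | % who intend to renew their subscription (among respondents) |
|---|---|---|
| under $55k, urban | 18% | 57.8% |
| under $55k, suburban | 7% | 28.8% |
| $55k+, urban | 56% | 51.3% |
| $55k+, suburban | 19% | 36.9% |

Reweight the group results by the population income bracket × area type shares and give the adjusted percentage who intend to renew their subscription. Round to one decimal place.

48.2%

Each cell contributes population-share × respondent value:
  under $55k, urban: 0.18 × 57.8 = 10.404
  under $55k, suburban: 0.07 × 28.8 = 2.016
  $55k+, urban: 0.56 × 51.3 = 28.728
  $55k+, suburban: 0.19 × 36.9 = 7.011
Post-stratified estimate = 48.159 → 48.2%.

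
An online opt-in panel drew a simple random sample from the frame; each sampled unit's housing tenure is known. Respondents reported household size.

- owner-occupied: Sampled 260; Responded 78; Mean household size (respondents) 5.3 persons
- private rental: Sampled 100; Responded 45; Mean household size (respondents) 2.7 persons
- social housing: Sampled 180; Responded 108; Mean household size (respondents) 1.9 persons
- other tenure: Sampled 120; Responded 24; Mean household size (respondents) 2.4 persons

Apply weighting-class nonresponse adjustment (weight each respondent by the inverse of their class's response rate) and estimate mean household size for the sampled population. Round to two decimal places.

3.45

Response rates by class: owner-occupied 78/260 = 30%, private rental 45/100 = 45%, social housing 108/180 = 60%, other tenure 24/120 = 20%.
Weighting each respondent by the inverse class response rate inflates each class back to its sampled size, so the class weight is n_sampled:
  owner-occupied: 260 × 5.3 = 1378
  private rental: 100 × 2.7 = 270
  social housing: 180 × 1.9 = 342
  other tenure: 120 × 2.4 = 288
Adjusted estimate = 2278 / 660 = 3.45152 → 3.45.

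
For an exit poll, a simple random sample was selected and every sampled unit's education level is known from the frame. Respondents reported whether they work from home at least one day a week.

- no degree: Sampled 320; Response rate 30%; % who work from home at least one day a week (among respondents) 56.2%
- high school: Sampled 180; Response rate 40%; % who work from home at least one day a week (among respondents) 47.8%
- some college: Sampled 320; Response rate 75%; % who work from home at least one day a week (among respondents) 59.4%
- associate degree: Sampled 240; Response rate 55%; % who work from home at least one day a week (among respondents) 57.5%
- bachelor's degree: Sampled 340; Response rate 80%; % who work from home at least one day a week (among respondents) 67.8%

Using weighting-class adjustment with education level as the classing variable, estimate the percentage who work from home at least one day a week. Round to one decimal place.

58.9%

Inverse-response-rate weighting restores each class to its sampled count, so class totals weight by n_sampled:
  no degree: 320 × 56.2 = 17,984
  high school: 180 × 47.8 = 8604
  some college: 320 × 59.4 = 19,008
  associate degree: 240 × 57.5 = 13,800
  bachelor's degree: 340 × 67.8 = 23,052
Adjusted estimate = 82,448 / 1,400 = 58.8914 → 58.9%.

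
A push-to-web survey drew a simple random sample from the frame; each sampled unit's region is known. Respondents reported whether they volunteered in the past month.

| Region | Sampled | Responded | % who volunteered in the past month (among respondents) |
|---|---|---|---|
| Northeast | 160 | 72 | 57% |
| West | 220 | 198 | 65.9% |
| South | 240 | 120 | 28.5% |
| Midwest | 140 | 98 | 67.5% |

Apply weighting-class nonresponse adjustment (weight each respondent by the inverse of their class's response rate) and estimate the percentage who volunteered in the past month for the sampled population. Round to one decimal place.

52.5%

Response rates by class: Northeast 72/160 = 45%, West 198/220 = 90%, South 120/240 = 50%, Midwest 98/140 = 70%.
Each respondent's weight = sampled/responded in their class; summing within a class gives n_sampled, so:
  Northeast: 160 × 57 = 9120
  West: 220 × 65.9 = 14498
  South: 240 × 28.5 = 6840
  Midwest: 140 × 67.5 = 9450
Adjusted estimate = 39,908 / 760 = 52.5105 → 52.5%.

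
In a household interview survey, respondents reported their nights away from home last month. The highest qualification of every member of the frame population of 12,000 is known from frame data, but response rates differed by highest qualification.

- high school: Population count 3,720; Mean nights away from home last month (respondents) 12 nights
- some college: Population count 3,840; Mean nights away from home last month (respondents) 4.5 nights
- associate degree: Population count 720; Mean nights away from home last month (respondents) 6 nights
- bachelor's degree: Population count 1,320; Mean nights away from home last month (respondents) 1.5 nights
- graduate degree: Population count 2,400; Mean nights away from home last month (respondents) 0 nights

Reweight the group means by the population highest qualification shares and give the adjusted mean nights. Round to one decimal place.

5.7

Post-stratification weights by population share, not respondent share:
  high school: (3,720/12,000) × 12 = 3.72
  some college: (3,840/12,000) × 4.5 = 1.44
  associate degree: (720/12,000) × 6 = 0.36
  bachelor's degree: (1,320/12,000) × 1.5 = 0.165
  graduate degree: (2,400/12,000) × 0 = 0
Post-stratified estimate = 5.685 → 5.7.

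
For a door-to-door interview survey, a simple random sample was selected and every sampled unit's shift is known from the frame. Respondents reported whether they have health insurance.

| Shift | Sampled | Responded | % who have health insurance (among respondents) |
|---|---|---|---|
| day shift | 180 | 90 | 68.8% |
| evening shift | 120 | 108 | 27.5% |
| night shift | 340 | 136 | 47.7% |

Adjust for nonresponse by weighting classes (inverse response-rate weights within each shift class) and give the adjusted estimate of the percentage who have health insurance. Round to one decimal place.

49.8%

Class response rates: day shift 90/180 = 50%, evening shift 108/120 = 90%, night shift 136/340 = 40%.
Inverse-response-rate weighting restores each class to its sampled count, so class totals weight by n_sampled:
  day shift: 180 × 68.8 = 12,384
  evening shift: 120 × 27.5 = 3300
  night shift: 340 × 47.7 = 16218
Adjusted estimate = 31,902 / 640 = 49.8469 → 49.8%.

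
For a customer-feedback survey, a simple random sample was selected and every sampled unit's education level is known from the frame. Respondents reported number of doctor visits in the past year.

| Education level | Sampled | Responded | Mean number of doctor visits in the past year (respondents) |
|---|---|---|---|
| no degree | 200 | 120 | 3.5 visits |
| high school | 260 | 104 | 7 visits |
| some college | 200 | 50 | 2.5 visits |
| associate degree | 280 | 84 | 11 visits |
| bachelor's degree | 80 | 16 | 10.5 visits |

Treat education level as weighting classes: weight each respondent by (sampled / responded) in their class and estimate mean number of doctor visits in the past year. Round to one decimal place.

6.8

Response rates by class: no degree 120/200 = 60%, high school 104/260 = 40%, some college 50/200 = 25%, associate degree 84/280 = 30%, bachelor's degree 16/80 = 20%.
With weight = n_sampled/n_responded per class, the weighted class total is n_sampled:
  no degree: 200 × 3.5 = 700
  high school: 260 × 7 = 1820
  some college: 200 × 2.5 = 500
  associate degree: 280 × 11 = 3080
  bachelor's degree: 80 × 10.5 = 840
Adjusted estimate = 6940 / 1,020 = 6.80392 → 6.8.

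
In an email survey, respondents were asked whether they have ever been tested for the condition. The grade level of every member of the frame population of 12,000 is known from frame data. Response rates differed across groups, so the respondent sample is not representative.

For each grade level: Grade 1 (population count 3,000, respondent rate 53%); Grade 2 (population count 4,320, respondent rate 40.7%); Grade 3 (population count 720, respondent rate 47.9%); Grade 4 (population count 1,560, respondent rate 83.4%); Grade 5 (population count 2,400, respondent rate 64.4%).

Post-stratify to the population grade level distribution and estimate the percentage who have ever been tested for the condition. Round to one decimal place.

Post-stratification weights by population share, not respondent share:
  Grade 1: (3,000/12,000) × 53 = 13.25
  Grade 2: (4,320/12,000) × 40.7 = 14.652
  Grade 3: (720/12,000) × 47.9 = 2.874
  Grade 4: (1,560/12,000) × 83.4 = 10.842
  Grade 5: (2,400/12,000) × 64.4 = 12.88
Post-stratified estimate = 54.498 → 54.5%.

54.5%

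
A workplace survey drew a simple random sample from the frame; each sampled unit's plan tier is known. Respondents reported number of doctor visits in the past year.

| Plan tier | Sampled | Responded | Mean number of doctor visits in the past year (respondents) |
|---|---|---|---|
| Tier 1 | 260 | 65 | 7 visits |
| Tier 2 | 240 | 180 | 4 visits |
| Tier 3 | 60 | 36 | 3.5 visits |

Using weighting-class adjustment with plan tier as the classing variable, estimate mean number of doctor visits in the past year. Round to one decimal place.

5.3

Class response rates: Tier 1 65/260 = 25%, Tier 2 180/240 = 75%, Tier 3 36/60 = 60%.
Weighting each respondent by the inverse class response rate inflates each class back to its sampled size, so the class weight is n_sampled:
  Tier 1: 260 × 7 = 1820
  Tier 2: 240 × 4 = 960
  Tier 3: 60 × 3.5 = 210
Adjusted estimate = 2990 / 560 = 5.33929 → 5.3.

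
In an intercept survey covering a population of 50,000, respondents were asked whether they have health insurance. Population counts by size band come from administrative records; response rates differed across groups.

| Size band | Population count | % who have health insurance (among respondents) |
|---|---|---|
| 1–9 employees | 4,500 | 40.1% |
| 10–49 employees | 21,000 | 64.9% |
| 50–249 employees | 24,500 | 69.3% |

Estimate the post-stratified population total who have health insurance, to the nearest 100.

32,400

Apply each group's respondent rate to its population count:
  1–9 employees: 4,500 × 40.1% = 1804.5
  10–49 employees: 21,000 × 64.9% = 13,629
  50–249 employees: 24,500 × 69.3% = 16978.5
Estimated total = 32,412 → 32,400.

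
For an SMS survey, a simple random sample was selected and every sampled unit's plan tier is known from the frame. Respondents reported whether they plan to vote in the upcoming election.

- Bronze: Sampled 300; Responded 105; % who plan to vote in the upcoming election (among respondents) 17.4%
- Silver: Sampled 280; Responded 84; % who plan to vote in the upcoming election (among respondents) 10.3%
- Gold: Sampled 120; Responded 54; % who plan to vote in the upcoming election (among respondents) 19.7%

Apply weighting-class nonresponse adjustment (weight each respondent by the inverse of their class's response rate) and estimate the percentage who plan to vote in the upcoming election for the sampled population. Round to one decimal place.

Class response rates: Bronze 105/300 = 35%, Silver 84/280 = 30%, Gold 54/120 = 45%.
Each respondent's weight = sampled/responded in their class; summing within a class gives n_sampled, so:
  Bronze: 300 × 17.4 = 5220
  Silver: 280 × 10.3 = 2884
  Gold: 120 × 19.7 = 2364
Adjusted estimate = 10,468 / 700 = 14.9543 → 15.0%.

15.0%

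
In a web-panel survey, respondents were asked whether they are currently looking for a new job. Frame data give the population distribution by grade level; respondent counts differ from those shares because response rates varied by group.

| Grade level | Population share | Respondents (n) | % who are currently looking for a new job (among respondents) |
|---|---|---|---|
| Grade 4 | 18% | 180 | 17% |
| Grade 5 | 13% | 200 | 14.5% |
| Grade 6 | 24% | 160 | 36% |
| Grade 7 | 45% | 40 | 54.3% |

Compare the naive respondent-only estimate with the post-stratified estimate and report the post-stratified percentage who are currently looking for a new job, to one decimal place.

Unadjusted (pooled respondent) estimate weights by respondent counts:
  (180/580)×17 + (200/580)×14.5 + (160/580)×36 + (40/580)×54.3 = 23.9517%
Reweighting by population grade level shares:
  0.18×17 + 0.13×14.5 + 0.24×36 + 0.45×54.3 = 38.02%

38.0%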